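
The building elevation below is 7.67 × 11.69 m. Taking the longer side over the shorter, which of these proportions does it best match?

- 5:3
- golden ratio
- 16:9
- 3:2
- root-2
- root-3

11.69/7.67 ≈ 1.524. Nearest candidates are 3:2 (1.500, off by 0.024) and golden ratio (1.618, off by 0.094).

3:2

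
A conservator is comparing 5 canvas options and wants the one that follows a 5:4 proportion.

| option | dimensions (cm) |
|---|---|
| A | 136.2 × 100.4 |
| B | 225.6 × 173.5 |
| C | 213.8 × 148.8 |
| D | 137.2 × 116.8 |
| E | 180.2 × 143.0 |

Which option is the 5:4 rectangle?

Target 5:4 ≈ 1.250.
A: 1.357 (Δ0.107)  B: 1.300 (Δ0.050)  C: 1.437 (Δ0.187)  D: 1.175 (Δ0.075)  E: 1.260 (Δ0.010)

E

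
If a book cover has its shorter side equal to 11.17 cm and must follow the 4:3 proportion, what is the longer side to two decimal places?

14.89 cm

4:3 ≈ 1.33333.
Longer side = 11.17 × 1.33333 ≈ 14.8933 → 14.89 cm.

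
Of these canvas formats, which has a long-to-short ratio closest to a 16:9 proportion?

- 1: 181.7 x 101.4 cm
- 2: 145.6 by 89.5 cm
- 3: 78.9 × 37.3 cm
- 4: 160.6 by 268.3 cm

Target 16:9 ≈ 1.778.
1: 1.792 (Δ0.014)  2: 1.627 (Δ0.151)  3: 2.115 (Δ0.337)  4: 1.671 (Δ0.107)

1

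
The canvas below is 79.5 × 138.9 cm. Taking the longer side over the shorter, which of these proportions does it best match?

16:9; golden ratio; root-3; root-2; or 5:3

Ratio = 138.9 / 79.5 ≈ 1.747.
Distances: 16:9 1.778 (Δ 0.031); golden ratio 1.618 (Δ 0.129); root-3 1.732 (Δ 0.015); root-2 1.414 (Δ 0.333); 5:3 1.667 (Δ 0.080).

root-3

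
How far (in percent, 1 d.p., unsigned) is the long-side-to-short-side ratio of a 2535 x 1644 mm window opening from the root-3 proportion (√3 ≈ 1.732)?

11.0%

Ratio = 2535 / 1644 ≈ 1.5420.
Ideal root-3 ≈ 1.7321. |1.5420 − 1.7321| / 1.7321 ≈ 10.98% → 11.0%.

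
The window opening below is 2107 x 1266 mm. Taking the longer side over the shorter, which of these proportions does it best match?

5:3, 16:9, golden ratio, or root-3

5:3

2107/1266 ≈ 1.664. Nearest candidates are 5:3 (1.667, off by 0.003) and golden ratio (1.618, off by 0.046).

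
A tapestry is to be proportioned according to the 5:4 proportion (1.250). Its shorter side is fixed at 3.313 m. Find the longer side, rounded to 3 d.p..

5:4 = 1.25000.
Longer side = 3.313 × 1.25000 ≈ 4.14125 → 4.141 m.

4.141 m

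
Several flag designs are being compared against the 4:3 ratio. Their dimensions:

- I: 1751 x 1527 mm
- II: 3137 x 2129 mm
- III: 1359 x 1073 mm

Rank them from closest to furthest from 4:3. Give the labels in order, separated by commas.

I: 1751/1527 ≈ 1.147 → |1.147 − 1.333| = 0.186
II: 3137/2129 ≈ 1.473 → |1.473 − 1.333| = 0.140
III: 1359/1073 ≈ 1.267 → |1.267 − 1.333| = 0.066

III, II, I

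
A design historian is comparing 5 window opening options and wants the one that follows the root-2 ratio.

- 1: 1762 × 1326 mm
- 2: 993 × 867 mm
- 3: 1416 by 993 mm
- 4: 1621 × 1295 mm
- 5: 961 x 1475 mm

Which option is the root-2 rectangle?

Ratios (long/short): 1 ≈ 1.329; 2 ≈ 1.145; 3 ≈ 1.426; 4 ≈ 1.252; 5 ≈ 1.535.
root-2 ≈ 1.414; option 3 is nearest (Δ 0.012).

3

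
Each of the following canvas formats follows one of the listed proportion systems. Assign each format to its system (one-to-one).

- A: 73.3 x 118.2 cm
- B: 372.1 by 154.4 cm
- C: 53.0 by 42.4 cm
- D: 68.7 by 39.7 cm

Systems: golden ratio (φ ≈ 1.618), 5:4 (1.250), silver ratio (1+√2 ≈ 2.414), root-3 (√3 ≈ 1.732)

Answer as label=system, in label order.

A = 118.2/73.3 ≈ 1.613 → golden ratio (1.618)
B = 372.1/154.4 ≈ 2.410 → silver ratio (2.414)
C = 53.0/42.4 ≈ 1.250 → 5:4 (1.250)
D = 68.7/39.7 ≈ 1.730 → root-3 (1.732)

A=golden ratio, B=silver ratio, C=5:4, D=root-3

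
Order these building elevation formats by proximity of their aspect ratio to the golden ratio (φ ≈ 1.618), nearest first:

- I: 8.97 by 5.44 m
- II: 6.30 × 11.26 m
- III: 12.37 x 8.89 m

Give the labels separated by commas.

I, II, III

I: 8.97/5.44 ≈ 1.649 → |1.649 − 1.618| = 0.031
II: 11.26/6.30 ≈ 1.787 → |1.787 − 1.618| = 0.169
III: 12.37/8.89 ≈ 1.391 → |1.391 − 1.618| = 0.227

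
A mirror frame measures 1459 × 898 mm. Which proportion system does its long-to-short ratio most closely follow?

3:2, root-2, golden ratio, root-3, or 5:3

1459/898 ≈ 1.625. Nearest candidates are golden ratio (1.618, off by 0.007) and 5:3 (1.667, off by 0.042).

golden ratio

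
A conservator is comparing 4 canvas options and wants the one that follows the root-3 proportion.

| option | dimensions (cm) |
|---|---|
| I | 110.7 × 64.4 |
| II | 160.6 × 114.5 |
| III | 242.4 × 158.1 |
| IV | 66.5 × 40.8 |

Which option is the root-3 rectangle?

Target root-3 ≈ 1.732.
I: 1.719 (Δ0.013)  II: 1.403 (Δ0.329)  III: 1.533 (Δ0.199)  IV: 1.630 (Δ0.102)

I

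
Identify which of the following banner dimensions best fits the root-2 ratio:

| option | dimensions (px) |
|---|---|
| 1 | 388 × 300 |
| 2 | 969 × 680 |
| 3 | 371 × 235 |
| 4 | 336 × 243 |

Target root-2 ≈ 1.414.
1: 1.293 (Δ0.121)  2: 1.425 (Δ0.011)  3: 1.579 (Δ0.165)  4: 1.383 (Δ0.031)

2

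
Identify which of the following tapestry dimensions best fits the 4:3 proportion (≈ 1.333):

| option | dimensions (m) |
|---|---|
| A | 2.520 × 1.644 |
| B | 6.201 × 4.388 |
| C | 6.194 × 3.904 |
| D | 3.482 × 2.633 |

Ratios (long/short): A ≈ 1.533; B ≈ 1.413; C ≈ 1.587; D ≈ 1.322.
4:3 ≈ 1.333; option D is nearest (Δ 0.011).

D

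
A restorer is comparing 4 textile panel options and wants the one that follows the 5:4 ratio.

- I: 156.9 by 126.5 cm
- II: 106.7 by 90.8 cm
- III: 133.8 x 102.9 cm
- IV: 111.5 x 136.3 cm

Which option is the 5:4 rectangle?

Target 5:4 ≈ 1.250.
I: 1.240 (Δ0.010)  II: 1.175 (Δ0.075)  III: 1.300 (Δ0.050)  IV: 1.222 (Δ0.028)

I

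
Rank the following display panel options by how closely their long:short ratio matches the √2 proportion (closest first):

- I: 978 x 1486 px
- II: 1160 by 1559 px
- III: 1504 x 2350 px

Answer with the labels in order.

Ratios: I = 1486 / 978 ≈ 1.519; II = 1559 / 1160 ≈ 1.344; III = 2350 / 1504 ≈ 1.562.
|Δ from 1.414|: I 0.105; II 0.070; III 0.148.

II, I, III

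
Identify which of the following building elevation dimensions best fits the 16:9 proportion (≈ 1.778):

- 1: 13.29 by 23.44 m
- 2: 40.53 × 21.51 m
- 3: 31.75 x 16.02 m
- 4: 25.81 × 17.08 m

Ratios (long/short): 1 ≈ 1.764; 2 ≈ 1.884; 3 ≈ 1.982; 4 ≈ 1.511.
16:9 ≈ 1.778; option 1 is nearest (Δ 0.014).

1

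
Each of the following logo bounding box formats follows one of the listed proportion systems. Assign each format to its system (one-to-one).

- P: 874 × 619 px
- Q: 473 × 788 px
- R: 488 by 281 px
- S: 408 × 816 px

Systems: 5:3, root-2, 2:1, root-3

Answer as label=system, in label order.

P=root-2, Q=5:3, R=root-3, S=2:1

Ratios: P ≈ 1.412; Q ≈ 1.666; R ≈ 1.737; S ≈ 2.000.
Targets: 5:3 ≈ 1.667; root-2 ≈ 1.414; 2:1 ≈ 2.000; root-3 ≈ 1.732.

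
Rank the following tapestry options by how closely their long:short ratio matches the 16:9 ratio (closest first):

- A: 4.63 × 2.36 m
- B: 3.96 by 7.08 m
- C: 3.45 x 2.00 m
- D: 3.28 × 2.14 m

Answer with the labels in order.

B, C, A, D

A: 4.63/2.36 ≈ 1.962 → |1.962 − 1.778| = 0.184
B: 7.08/3.96 ≈ 1.788 → |1.788 − 1.778| = 0.010
C: 3.45/2.00 ≈ 1.725 → |1.725 − 1.778| = 0.053
D: 3.28/2.14 ≈ 1.533 → |1.533 − 1.778| = 0.245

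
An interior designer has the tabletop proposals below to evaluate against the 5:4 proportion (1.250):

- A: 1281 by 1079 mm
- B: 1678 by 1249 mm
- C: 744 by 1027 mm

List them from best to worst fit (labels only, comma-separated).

A, B, C

A: 1281/1079 ≈ 1.187 → |1.187 − 1.250| = 0.063
B: 1678/1249 ≈ 1.343 → |1.343 − 1.250| = 0.093
C: 1027/744 ≈ 1.380 → |1.380 − 1.250| = 0.130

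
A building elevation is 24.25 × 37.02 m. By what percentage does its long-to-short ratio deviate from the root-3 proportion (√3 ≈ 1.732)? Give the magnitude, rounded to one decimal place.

11.9%

Ratio = 37.02 / 24.25 ≈ 1.5266.
Ideal root-3 ≈ 1.7321. |1.5266 − 1.7321| / 1.7321 ≈ 11.86% → 11.9%.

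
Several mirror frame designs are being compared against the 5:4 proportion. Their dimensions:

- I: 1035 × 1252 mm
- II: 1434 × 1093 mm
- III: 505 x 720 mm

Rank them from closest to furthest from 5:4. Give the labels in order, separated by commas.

I: 1252/1035 ≈ 1.210 → |1.210 − 1.250| = 0.040
II: 1434/1093 ≈ 1.312 → |1.312 − 1.250| = 0.062
III: 720/505 ≈ 1.426 → |1.426 − 1.250| = 0.176

I, II, III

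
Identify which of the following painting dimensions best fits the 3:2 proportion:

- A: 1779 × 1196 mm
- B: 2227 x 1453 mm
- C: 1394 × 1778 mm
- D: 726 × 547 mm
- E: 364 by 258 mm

Ratios (long/short): A ≈ 1.487; B ≈ 1.533; C ≈ 1.275; D ≈ 1.327; E ≈ 1.411.
3:2 ≈ 1.500; option A is nearest (Δ 0.013).

A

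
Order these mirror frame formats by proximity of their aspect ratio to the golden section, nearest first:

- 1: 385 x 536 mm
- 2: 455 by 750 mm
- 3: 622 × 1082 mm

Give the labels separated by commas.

Ratios: 1 = 536 / 385 ≈ 1.392; 2 = 750 / 455 ≈ 1.648; 3 = 1082 / 622 ≈ 1.740.
|Δ from 1.618|: 1 0.226; 2 0.030; 3 0.122.

2, 3, 1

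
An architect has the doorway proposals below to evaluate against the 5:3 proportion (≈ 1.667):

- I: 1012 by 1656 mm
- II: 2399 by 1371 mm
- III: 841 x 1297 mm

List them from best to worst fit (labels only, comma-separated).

I, II, III

Ratios: I = 1656 / 1012 ≈ 1.636; II = 2399 / 1371 ≈ 1.750; III = 1297 / 841 ≈ 1.542.
|Δ from 1.667|: I 0.031; II 0.083; III 0.125.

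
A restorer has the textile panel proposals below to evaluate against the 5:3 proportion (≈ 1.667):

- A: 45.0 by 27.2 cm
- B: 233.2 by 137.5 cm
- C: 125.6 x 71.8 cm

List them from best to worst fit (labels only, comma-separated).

A, B, C

A: 45.0/27.2 ≈ 1.654 → |1.654 − 1.667| = 0.013
B: 233.2/137.5 ≈ 1.696 → |1.696 − 1.667| = 0.029
C: 125.6/71.8 ≈ 1.749 → |1.749 − 1.667| = 0.082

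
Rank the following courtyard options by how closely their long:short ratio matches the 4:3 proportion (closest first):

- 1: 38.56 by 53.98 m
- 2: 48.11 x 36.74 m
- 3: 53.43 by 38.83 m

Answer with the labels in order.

2, 3, 1

1: 53.98/38.56 ≈ 1.400 → |1.400 − 1.333| = 0.067
2: 48.11/36.74 ≈ 1.309 → |1.309 − 1.333| = 0.024
3: 53.43/38.83 ≈ 1.376 → |1.376 − 1.333| = 0.043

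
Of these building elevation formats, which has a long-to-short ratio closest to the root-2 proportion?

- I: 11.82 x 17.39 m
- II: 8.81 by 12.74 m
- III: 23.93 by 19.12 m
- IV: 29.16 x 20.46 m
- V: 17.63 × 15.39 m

Target root-2 ≈ 1.414.
I: 1.471 (Δ0.057)  II: 1.446 (Δ0.032)  III: 1.252 (Δ0.162)  IV: 1.425 (Δ0.011)  V: 1.146 (Δ0.268)

IV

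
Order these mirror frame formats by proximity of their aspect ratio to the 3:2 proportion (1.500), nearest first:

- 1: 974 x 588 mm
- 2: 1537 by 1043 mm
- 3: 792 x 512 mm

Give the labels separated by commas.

Ratios: 1 = 974 / 588 ≈ 1.656; 2 = 1537 / 1043 ≈ 1.474; 3 = 792 / 512 ≈ 1.547.
|Δ from 1.500|: 1 0.156; 2 0.026; 3 0.047.

2, 3, 1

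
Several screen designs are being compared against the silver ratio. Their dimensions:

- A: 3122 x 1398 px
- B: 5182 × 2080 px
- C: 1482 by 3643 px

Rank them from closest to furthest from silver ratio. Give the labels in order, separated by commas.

C, B, A

Ratios: A = 3122 / 1398 ≈ 2.233; B = 5182 / 2080 ≈ 2.491; C = 3643 / 1482 ≈ 2.458.
|Δ from 2.414|: A 0.181; B 0.077; C 0.044.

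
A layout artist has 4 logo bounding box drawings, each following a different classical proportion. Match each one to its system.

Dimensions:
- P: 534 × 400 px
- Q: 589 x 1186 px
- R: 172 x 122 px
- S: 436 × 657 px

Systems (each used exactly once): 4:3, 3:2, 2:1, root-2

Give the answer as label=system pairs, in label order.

P=4:3, Q=2:1, R=root-2, S=3:2

Ratios: P ≈ 1.335; Q ≈ 2.014; R ≈ 1.410; S ≈ 1.507.
Targets: 4:3 ≈ 1.333; 3:2 ≈ 1.500; 2:1 ≈ 2.000; root-2 ≈ 1.414.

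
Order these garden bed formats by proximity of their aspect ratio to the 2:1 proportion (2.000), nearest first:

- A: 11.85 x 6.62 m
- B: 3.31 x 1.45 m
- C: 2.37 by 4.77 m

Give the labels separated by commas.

A: 11.85/6.62 ≈ 1.790 → |1.790 − 2.000| = 0.210
B: 3.31/1.45 ≈ 2.283 → |2.283 − 2.000| = 0.283
C: 4.77/2.37 ≈ 2.013 → |2.013 − 2.000| = 0.013

C, A, B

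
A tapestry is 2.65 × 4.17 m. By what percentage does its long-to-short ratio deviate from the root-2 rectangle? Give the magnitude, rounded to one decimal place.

Ratio = 4.17 / 2.65 ≈ 1.5736.
Ideal root-2 ≈ 1.4142. |1.5736 − 1.4142| / 1.4142 ≈ 11.27% → 11.3%.

11.3%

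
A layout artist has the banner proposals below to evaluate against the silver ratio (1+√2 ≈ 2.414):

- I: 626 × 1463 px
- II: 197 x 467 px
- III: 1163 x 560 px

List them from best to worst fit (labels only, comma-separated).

II, I, III

Ratios: I = 1463 / 626 ≈ 2.337; II = 467 / 197 ≈ 2.371; III = 1163 / 560 ≈ 2.077.
|Δ from 2.414|: I 0.077; II 0.043; III 0.337.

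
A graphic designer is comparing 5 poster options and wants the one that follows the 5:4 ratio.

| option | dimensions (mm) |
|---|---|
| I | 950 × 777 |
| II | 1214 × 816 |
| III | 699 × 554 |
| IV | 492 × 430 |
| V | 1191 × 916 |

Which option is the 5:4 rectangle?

III

Target 5:4 ≈ 1.250.
I: 1.223 (Δ0.027)  II: 1.488 (Δ0.238)  III: 1.262 (Δ0.012)  IV: 1.144 (Δ0.106)  V: 1.300 (Δ0.050)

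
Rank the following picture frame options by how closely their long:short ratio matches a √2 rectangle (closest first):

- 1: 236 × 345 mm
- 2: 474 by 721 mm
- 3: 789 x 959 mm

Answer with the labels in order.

1: 345/236 ≈ 1.462 → |1.462 − 1.414| = 0.048
2: 721/474 ≈ 1.521 → |1.521 − 1.414| = 0.107
3: 959/789 ≈ 1.215 → |1.215 − 1.414| = 0.199

1, 2, 3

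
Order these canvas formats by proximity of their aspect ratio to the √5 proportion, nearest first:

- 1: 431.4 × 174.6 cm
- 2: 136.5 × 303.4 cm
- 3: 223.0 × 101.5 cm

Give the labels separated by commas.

1: 431.4/174.6 ≈ 2.471 → |2.471 − 2.236| = 0.235
2: 303.4/136.5 ≈ 2.223 → |2.223 − 2.236| = 0.013
3: 223.0/101.5 ≈ 2.197 → |2.197 − 2.236| = 0.039

2, 3, 1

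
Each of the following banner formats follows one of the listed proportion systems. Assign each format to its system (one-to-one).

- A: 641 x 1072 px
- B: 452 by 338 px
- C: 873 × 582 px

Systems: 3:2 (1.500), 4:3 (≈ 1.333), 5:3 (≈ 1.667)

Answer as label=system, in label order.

Ratios: A ≈ 1.672; B ≈ 1.337; C ≈ 1.500.
Targets: 3:2 ≈ 1.500; 4:3 ≈ 1.333; 5:3 ≈ 1.667.

A=5:3, B=4:3, C=3:2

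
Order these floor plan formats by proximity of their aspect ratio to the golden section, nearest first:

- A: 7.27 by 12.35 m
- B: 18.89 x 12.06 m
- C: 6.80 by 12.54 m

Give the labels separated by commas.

B, A, C

A: 12.35/7.27 ≈ 1.699 → |1.699 − 1.618| = 0.081
B: 18.89/12.06 ≈ 1.566 → |1.566 − 1.618| = 0.052
C: 12.54/6.80 ≈ 1.844 → |1.844 − 1.618| = 0.226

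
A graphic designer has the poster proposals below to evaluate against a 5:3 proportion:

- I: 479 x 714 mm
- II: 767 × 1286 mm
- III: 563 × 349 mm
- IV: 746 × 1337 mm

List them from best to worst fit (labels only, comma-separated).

Ratios: I = 714 / 479 ≈ 1.491; II = 1286 / 767 ≈ 1.677; III = 563 / 349 ≈ 1.613; IV = 1337 / 746 ≈ 1.792.
|Δ from 1.667|: I 0.176; II 0.010; III 0.054; IV 0.125.

II, III, IV, I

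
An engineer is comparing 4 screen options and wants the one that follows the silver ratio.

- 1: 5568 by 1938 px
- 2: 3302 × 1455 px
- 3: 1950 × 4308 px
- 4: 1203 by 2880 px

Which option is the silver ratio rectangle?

4

Ratios (long/short): 1 ≈ 2.873; 2 ≈ 2.269; 3 ≈ 2.209; 4 ≈ 2.394.
silver ratio ≈ 2.414; option 4 is nearest (Δ 0.020).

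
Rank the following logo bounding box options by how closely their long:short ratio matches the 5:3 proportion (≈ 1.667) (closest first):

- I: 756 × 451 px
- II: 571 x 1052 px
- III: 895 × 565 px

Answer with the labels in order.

I: 756/451 ≈ 1.676 → |1.676 − 1.667| = 0.009
II: 1052/571 ≈ 1.842 → |1.842 − 1.667| = 0.175
III: 895/565 ≈ 1.584 → |1.584 − 1.667| = 0.083

I, III, II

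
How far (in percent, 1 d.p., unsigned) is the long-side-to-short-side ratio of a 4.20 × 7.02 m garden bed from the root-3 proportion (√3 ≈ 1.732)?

Ratio = 7.02 / 4.20 ≈ 1.6714.
Ideal root-3 ≈ 1.7321. |1.6714 − 1.7321| / 1.7321 ≈ 3.50% → 3.5%.

3.5%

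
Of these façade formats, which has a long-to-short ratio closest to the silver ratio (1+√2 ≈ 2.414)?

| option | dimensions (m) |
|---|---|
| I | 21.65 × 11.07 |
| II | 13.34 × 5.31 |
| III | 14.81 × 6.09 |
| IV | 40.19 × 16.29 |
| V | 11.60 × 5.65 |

III

Target silver ratio ≈ 2.414.
I: 1.956 (Δ0.458)  II: 2.512 (Δ0.098)  III: 2.432 (Δ0.018)  IV: 2.467 (Δ0.053)  V: 2.053 (Δ0.361)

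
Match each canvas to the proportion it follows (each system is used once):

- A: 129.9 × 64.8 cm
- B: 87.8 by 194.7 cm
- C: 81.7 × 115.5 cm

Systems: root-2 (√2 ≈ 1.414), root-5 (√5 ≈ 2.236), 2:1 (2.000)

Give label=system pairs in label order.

A=2:1, B=root-5, C=root-2

Ratios: A ≈ 2.005; B ≈ 2.218; C ≈ 1.414.
Targets: root-2 ≈ 1.414; root-5 ≈ 2.236; 2:1 ≈ 2.000.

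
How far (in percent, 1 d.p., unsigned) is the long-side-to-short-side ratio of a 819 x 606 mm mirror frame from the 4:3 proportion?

Ratio = 819 / 606 ≈ 1.3515.
Ideal 4:3 ≈ 1.3333. |1.3515 − 1.3333| / 1.3333 ≈ 1.37% → 1.4%.

1.4%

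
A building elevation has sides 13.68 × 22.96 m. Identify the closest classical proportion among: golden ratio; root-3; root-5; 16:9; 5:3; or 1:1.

Ratio = 22.96 / 13.68 ≈ 1.678.
Distances: golden ratio 1.618 (Δ 0.060); root-3 1.732 (Δ 0.054); root-5 2.236 (Δ 0.558); 16:9 1.778 (Δ 0.100); 5:3 1.667 (Δ 0.011); 1:1 1.000 (Δ 0.678).

5:3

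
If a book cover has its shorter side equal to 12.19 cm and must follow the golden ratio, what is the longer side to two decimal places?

19.72 cm

golden ratio ≈ 1.61803.
Longer side = 12.19 × 1.61803 ≈ 19.7238 → 19.72 cm.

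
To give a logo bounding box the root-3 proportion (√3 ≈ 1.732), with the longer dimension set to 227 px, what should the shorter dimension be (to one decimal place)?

131.1 px

root-3 ≈ 1.73205.
Shorter side = 227 ÷ 1.73205 ≈ 131.059 → 131.1 px.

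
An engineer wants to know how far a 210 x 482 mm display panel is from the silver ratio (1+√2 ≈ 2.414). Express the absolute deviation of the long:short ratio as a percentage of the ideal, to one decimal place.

Ratio = 482 / 210 ≈ 2.2952.
Ideal silver ratio ≈ 2.4142. |2.2952 − 2.4142| / 2.4142 ≈ 4.93% → 4.9%.

4.9%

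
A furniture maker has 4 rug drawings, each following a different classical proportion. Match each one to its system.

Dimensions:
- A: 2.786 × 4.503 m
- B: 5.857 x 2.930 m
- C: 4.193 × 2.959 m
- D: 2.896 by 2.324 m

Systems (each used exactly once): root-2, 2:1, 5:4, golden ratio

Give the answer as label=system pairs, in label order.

A=golden ratio, B=2:1, C=root-2, D=5:4

Ratios: A ≈ 1.616; B ≈ 1.999; C ≈ 1.417; D ≈ 1.246.
Targets: root-2 ≈ 1.414; 2:1 ≈ 2.000; 5:4 ≈ 1.250; golden ratio ≈ 1.618.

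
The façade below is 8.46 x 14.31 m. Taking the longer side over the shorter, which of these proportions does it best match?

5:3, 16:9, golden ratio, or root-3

14.31/8.46 ≈ 1.691. Nearest candidates are 5:3 (1.667, off by 0.024) and root-3 (1.732, off by 0.041).

5:3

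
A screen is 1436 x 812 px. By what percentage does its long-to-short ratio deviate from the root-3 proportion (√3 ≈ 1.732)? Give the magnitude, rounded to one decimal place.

2.1%

Ratio = 1436 / 812 ≈ 1.7685.
Ideal root-3 ≈ 1.7321. |1.7685 − 1.7321| / 1.7321 ≈ 2.10% → 2.1%.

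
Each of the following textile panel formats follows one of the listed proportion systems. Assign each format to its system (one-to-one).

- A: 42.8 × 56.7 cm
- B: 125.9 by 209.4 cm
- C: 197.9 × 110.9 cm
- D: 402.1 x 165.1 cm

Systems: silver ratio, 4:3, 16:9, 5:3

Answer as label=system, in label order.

A=4:3, B=5:3, C=16:9, D=silver ratio

A = 56.7/42.8 ≈ 1.325 → 4:3 (1.333)
B = 209.4/125.9 ≈ 1.663 → 5:3 (1.667)
C = 197.9/110.9 ≈ 1.784 → 16:9 (1.778)
D = 402.1/165.1 ≈ 2.435 → silver ratio (2.414)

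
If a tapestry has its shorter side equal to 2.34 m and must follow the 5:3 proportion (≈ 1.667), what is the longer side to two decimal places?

5:3 ≈ 1.66667.
Longer side = 2.34 × 1.66667 ≈ 3.9000 → 3.90 m.

3.90 m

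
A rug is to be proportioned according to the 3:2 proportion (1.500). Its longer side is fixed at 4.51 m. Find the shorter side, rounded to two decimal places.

3:2 = 1.50000.
Shorter side = 4.51 ÷ 1.50000 ≈ 3.0067 → 3.01 m.

3.01 m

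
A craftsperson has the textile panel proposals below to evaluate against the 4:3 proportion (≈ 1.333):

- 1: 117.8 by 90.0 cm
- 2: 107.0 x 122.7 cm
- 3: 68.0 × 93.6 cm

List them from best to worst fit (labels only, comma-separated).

1: 117.8/90.0 ≈ 1.309 → |1.309 − 1.333| = 0.024
2: 122.7/107.0 ≈ 1.147 → |1.147 − 1.333| = 0.186
3: 93.6/68.0 ≈ 1.376 → |1.376 − 1.333| = 0.043

1, 3, 2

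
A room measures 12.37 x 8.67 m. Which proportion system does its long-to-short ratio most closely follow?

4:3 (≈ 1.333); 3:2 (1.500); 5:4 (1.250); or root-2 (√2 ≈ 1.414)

root-2

Ratio = 12.37 / 8.67 ≈ 1.427.
Distances: 4:3 1.333 (Δ 0.094); 3:2 1.500 (Δ 0.073); 5:4 1.250 (Δ 0.177); root-2 1.414 (Δ 0.013).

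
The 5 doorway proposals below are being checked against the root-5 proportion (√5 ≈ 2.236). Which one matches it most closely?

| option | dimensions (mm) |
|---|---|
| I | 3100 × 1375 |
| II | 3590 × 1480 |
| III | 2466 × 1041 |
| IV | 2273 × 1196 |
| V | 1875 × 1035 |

I

Ratios (long/short): I ≈ 2.255; II ≈ 2.426; III ≈ 2.369; IV ≈ 1.901; V ≈ 1.812.
root-5 ≈ 2.236; option I is nearest (Δ 0.019).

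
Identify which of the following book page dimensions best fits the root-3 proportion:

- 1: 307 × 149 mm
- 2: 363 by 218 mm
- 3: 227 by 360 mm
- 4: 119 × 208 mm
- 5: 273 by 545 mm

4

Target root-3 ≈ 1.732.
1: 2.060 (Δ0.328)  2: 1.665 (Δ0.067)  3: 1.586 (Δ0.146)  4: 1.748 (Δ0.016)  5: 1.996 (Δ0.264)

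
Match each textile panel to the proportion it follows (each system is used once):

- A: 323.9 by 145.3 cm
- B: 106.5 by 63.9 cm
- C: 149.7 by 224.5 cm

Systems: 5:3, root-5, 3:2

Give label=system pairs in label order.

A=root-5, B=5:3, C=3:2

Ratios: A ≈ 2.229; B ≈ 1.667; C ≈ 1.500.
Targets: 5:3 ≈ 1.667; root-5 ≈ 2.236; 3:2 ≈ 1.500.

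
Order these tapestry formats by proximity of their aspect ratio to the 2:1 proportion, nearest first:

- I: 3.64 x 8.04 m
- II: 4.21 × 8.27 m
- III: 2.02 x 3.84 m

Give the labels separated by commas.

II, III, I

I: 8.04/3.64 ≈ 2.209 → |2.209 − 2.000| = 0.209
II: 8.27/4.21 ≈ 1.964 → |1.964 − 2.000| = 0.036
III: 3.84/2.02 ≈ 1.901 → |1.901 − 2.000| = 0.099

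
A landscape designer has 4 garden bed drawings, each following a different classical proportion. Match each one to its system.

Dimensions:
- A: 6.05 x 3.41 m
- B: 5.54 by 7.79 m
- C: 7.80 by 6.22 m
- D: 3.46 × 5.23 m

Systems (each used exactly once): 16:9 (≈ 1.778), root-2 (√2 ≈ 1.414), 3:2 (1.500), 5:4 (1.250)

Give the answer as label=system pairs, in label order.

A = 6.05/3.41 ≈ 1.774 → 16:9 (1.778)
B = 7.79/5.54 ≈ 1.406 → root-2 (1.414)
C = 7.80/6.22 ≈ 1.254 → 5:4 (1.250)
D = 5.23/3.46 ≈ 1.512 → 3:2 (1.500)

A=16:9, B=root-2, C=5:4, D=3:2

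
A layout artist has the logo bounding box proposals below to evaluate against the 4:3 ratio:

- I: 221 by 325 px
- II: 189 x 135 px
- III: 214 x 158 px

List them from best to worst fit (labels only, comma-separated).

Ratios: I = 325 / 221 ≈ 1.471; II = 189 / 135 ≈ 1.400; III = 214 / 158 ≈ 1.354.
|Δ from 1.333|: I 0.138; II 0.067; III 0.021.

III, II, I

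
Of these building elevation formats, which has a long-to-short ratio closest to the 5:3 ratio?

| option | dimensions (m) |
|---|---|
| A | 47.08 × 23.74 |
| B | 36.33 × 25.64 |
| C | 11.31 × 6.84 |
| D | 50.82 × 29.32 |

Ratios (long/short): A ≈ 1.983; B ≈ 1.417; C ≈ 1.654; D ≈ 1.733.
5:3 ≈ 1.667; option C is nearest (Δ 0.013).

C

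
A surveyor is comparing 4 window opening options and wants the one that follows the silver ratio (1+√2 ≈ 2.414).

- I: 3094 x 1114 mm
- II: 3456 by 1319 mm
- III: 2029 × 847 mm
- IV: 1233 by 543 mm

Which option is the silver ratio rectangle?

Target silver ratio ≈ 2.414.
I: 2.777 (Δ0.363)  II: 2.620 (Δ0.206)  III: 2.396 (Δ0.018)  IV: 2.271 (Δ0.143)

III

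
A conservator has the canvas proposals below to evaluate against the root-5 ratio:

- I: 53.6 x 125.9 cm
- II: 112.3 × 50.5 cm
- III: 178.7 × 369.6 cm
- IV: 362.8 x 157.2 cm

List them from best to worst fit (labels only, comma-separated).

II, IV, I, III

I: 125.9/53.6 ≈ 2.349 → |2.349 − 2.236| = 0.113
II: 112.3/50.5 ≈ 2.224 → |2.224 − 2.236| = 0.012
III: 369.6/178.7 ≈ 2.068 → |2.068 − 2.236| = 0.168
IV: 362.8/157.2 ≈ 2.308 → |2.308 − 2.236| = 0.072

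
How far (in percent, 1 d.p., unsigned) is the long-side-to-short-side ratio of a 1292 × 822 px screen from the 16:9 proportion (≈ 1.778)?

Ratio = 1292 / 822 ≈ 1.5718.
Ideal 16:9 ≈ 1.7778. |1.5718 − 1.7778| / 1.7778 ≈ 11.59% → 11.6%.

11.6%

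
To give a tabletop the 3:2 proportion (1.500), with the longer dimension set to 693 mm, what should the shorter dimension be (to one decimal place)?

3:2 = 1.50000.
Shorter side = 693 ÷ 1.50000 ≈ 462.000 → 462.0 mm.

462.0 mm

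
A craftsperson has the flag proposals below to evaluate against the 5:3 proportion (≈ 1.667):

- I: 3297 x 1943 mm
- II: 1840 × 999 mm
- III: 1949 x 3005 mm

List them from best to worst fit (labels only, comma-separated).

I: 3297/1943 ≈ 1.697 → |1.697 − 1.667| = 0.030
II: 1840/999 ≈ 1.842 → |1.842 − 1.667| = 0.175
III: 3005/1949 ≈ 1.542 → |1.542 − 1.667| = 0.125

I, III, II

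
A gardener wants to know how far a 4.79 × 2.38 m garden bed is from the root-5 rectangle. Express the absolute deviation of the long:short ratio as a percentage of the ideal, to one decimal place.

Ratio = 4.79 / 2.38 ≈ 2.0126.
Ideal root-5 ≈ 2.2361. |2.0126 − 2.2361| / 2.2361 ≈ 10.00% → 10.0%.

10.0%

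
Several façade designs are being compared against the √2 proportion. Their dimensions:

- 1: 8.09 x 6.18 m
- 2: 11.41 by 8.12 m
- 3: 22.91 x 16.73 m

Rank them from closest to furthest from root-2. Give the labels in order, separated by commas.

Ratios: 1 = 8.09 / 6.18 ≈ 1.309; 2 = 11.41 / 8.12 ≈ 1.405; 3 = 22.91 / 16.73 ≈ 1.369.
|Δ from 1.414|: 1 0.105; 2 0.009; 3 0.045.

2, 3, 1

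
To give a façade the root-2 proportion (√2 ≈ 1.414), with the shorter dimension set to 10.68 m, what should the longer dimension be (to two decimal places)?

15.10 m

root-2 ≈ 1.41421.
Longer side = 10.68 × 1.41421 ≈ 15.1038 → 15.10 m.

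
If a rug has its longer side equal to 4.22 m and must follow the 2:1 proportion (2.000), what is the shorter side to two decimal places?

2.11 m

2:1 = 2.00000.
Shorter side = 4.22 ÷ 2.00000 ≈ 2.1100 → 2.11 m.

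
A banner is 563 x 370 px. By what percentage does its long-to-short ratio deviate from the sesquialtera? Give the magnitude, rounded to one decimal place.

Ratio = 563 / 370 ≈ 1.5216.
Ideal 3:2 = 1.5000. |1.5216 − 1.5000| / 1.5000 ≈ 1.44% → 1.4%.

1.4%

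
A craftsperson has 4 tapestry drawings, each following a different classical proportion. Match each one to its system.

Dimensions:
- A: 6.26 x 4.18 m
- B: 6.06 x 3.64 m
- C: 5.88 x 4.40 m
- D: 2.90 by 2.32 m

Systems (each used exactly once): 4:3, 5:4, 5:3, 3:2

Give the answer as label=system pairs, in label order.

A = 6.26/4.18 ≈ 1.498 → 3:2 (1.500)
B = 6.06/3.64 ≈ 1.665 → 5:3 (1.667)
C = 5.88/4.40 ≈ 1.336 → 4:3 (1.333)
D = 2.90/2.32 ≈ 1.250 → 5:4 (1.250)

A=3:2, B=5:3, C=4:3, D=5:4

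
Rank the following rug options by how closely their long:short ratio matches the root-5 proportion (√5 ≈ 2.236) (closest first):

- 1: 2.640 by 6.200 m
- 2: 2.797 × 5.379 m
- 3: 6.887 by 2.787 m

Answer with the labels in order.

1: 6.200/2.640 ≈ 2.348 → |2.348 − 2.236| = 0.112
2: 5.379/2.797 ≈ 1.923 → |1.923 − 2.236| = 0.313
3: 6.887/2.787 ≈ 2.471 → |2.471 − 2.236| = 0.235

1, 3, 2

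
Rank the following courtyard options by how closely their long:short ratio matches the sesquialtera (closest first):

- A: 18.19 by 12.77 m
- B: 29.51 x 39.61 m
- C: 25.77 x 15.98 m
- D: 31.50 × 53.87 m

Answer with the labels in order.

A: 18.19/12.77 ≈ 1.424 → |1.424 − 1.500| = 0.076
B: 39.61/29.51 ≈ 1.342 → |1.342 − 1.500| = 0.158
C: 25.77/15.98 ≈ 1.613 → |1.613 − 1.500| = 0.113
D: 53.87/31.50 ≈ 1.710 → |1.710 − 1.500| = 0.210

A, C, B, D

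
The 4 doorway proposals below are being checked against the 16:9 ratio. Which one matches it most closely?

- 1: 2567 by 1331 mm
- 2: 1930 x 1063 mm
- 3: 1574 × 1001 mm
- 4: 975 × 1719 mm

Target 16:9 ≈ 1.778.
1: 1.929 (Δ0.151)  2: 1.816 (Δ0.038)  3: 1.572 (Δ0.206)  4: 1.763 (Δ0.015)

4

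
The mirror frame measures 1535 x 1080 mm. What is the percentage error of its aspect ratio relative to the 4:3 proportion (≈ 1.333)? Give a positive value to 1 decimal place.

6.6%

Ratio = 1535 / 1080 ≈ 1.4213.
Ideal 4:3 ≈ 1.3333. |1.4213 − 1.3333| / 1.3333 ≈ 6.60% → 6.6%.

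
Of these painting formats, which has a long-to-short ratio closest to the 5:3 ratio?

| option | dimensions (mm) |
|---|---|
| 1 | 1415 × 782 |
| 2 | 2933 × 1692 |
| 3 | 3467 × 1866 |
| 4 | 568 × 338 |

4

Target 5:3 ≈ 1.667.
1: 1.809 (Δ0.142)  2: 1.733 (Δ0.066)  3: 1.858 (Δ0.191)  4: 1.680 (Δ0.013)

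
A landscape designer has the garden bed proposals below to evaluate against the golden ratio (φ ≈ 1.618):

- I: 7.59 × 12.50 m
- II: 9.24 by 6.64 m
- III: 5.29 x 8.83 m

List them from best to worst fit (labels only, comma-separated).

Ratios: I = 12.50 / 7.59 ≈ 1.647; II = 9.24 / 6.64 ≈ 1.392; III = 8.83 / 5.29 ≈ 1.669.
|Δ from 1.618|: I 0.029; II 0.226; III 0.051.

I, III, II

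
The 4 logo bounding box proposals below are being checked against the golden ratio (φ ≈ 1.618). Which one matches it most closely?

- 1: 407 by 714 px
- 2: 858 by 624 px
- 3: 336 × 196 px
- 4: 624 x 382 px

4

Target golden ratio ≈ 1.618.
1: 1.754 (Δ0.136)  2: 1.375 (Δ0.243)  3: 1.714 (Δ0.096)  4: 1.634 (Δ0.016)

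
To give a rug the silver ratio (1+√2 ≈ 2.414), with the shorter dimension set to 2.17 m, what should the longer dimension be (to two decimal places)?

silver ratio ≈ 2.41421.
Longer side = 2.17 × 2.41421 ≈ 5.2388 → 5.24 m.

5.24 m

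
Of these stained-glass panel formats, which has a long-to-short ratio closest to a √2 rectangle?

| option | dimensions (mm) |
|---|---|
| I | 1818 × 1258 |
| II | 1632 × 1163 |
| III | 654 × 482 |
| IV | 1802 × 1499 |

II

Ratios (long/short): I ≈ 1.445; II ≈ 1.403; III ≈ 1.357; IV ≈ 1.202.
root-2 ≈ 1.414; option II is nearest (Δ 0.011).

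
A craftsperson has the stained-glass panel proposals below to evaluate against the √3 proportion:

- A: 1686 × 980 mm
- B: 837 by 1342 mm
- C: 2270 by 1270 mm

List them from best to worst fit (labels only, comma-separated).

A: 1686/980 ≈ 1.720 → |1.720 − 1.732| = 0.012
B: 1342/837 ≈ 1.603 → |1.603 − 1.732| = 0.129
C: 2270/1270 ≈ 1.787 → |1.787 − 1.732| = 0.055

A, C, B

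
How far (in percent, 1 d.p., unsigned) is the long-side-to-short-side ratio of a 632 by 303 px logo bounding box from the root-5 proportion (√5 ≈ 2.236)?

6.7%

Ratio = 632 / 303 ≈ 2.0858.
Ideal root-5 ≈ 2.2361. |2.0858 − 2.2361| / 2.2361 ≈ 6.72% → 6.7%.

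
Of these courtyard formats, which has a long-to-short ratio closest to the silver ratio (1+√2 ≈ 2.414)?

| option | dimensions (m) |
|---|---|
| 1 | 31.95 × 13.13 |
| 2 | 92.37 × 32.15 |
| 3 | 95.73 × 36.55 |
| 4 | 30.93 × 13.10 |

1

Target silver ratio ≈ 2.414.
1: 2.433 (Δ0.019)  2: 2.873 (Δ0.459)  3: 2.619 (Δ0.205)  4: 2.361 (Δ0.053)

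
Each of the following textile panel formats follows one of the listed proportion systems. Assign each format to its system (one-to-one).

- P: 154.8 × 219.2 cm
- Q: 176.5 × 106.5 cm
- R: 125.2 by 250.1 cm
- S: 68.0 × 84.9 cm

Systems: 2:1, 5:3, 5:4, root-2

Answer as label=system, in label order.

P=root-2, Q=5:3, R=2:1, S=5:4

Ratios: P ≈ 1.416; Q ≈ 1.657; R ≈ 1.998; S ≈ 1.249.
Targets: 2:1 ≈ 2.000; 5:3 ≈ 1.667; 5:4 ≈ 1.250; root-2 ≈ 1.414.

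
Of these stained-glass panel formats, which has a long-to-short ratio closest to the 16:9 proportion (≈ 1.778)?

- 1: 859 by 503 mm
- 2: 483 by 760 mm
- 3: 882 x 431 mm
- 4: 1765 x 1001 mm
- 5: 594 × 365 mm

Ratios (long/short): 1 ≈ 1.708; 2 ≈ 1.573; 3 ≈ 2.046; 4 ≈ 1.763; 5 ≈ 1.627.
16:9 ≈ 1.778; option 4 is nearest (Δ 0.015).

4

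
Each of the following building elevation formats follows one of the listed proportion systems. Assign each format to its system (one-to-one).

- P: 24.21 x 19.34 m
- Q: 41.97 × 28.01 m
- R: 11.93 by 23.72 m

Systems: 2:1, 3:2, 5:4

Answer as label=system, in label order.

P=5:4, Q=3:2, R=2:1

P = 24.21/19.34 ≈ 1.252 → 5:4 (1.250)
Q = 41.97/28.01 ≈ 1.498 → 3:2 (1.500)
R = 23.72/11.93 ≈ 1.988 → 2:1 (2.000)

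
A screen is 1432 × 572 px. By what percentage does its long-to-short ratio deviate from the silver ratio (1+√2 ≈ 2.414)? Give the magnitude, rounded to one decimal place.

Ratio = 1432 / 572 ≈ 2.5035.
Ideal silver ratio ≈ 2.4142. |2.5035 − 2.4142| / 2.4142 ≈ 3.70% → 3.7%.

3.7%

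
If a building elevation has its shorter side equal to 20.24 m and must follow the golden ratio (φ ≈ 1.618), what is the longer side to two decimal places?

golden ratio ≈ 1.61803.
Longer side = 20.24 × 1.61803 ≈ 32.7489 → 32.75 m.

32.75 m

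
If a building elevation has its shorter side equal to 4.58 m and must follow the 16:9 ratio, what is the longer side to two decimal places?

16:9 ≈ 1.77778.
Longer side = 4.58 × 1.77778 ≈ 8.1422 → 8.14 m.

8.14 m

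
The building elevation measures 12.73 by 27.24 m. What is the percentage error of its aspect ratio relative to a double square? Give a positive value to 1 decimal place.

7.0%

Ratio = 27.24 / 12.73 ≈ 2.1398.
Ideal 2:1 = 2.0000. |2.1398 − 2.0000| / 2.0000 ≈ 6.99% → 7.0%.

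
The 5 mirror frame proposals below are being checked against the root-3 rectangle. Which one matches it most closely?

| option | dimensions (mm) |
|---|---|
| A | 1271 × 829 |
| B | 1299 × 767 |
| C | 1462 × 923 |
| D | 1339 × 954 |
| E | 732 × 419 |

Target root-3 ≈ 1.732.
A: 1.533 (Δ0.199)  B: 1.694 (Δ0.038)  C: 1.584 (Δ0.148)  D: 1.404 (Δ0.328)  E: 1.747 (Δ0.015)

E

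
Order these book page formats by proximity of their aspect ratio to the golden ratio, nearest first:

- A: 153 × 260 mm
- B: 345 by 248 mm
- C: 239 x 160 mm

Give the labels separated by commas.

Ratios: A = 260 / 153 ≈ 1.699; B = 345 / 248 ≈ 1.391; C = 239 / 160 ≈ 1.494.
|Δ from 1.618|: A 0.081; B 0.227; C 0.124.

A, C, B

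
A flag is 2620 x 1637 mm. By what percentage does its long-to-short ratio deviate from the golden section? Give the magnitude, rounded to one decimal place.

Ratio = 2620 / 1637 ≈ 1.6005.
Ideal golden ratio ≈ 1.6180. |1.6005 − 1.6180| / 1.6180 ≈ 1.08% → 1.1%.

1.1%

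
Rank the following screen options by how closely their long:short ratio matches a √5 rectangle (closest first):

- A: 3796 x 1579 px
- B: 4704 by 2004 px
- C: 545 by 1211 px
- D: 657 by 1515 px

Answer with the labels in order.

A: 3796/1579 ≈ 2.404 → |2.404 − 2.236| = 0.168
B: 4704/2004 ≈ 2.347 → |2.347 − 2.236| = 0.111
C: 1211/545 ≈ 2.222 → |2.222 − 2.236| = 0.014
D: 1515/657 ≈ 2.306 → |2.306 − 2.236| = 0.070

C, D, B, A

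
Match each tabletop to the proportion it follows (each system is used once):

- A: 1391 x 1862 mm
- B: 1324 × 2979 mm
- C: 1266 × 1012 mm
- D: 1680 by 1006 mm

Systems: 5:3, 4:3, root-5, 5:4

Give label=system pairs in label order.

A=4:3, B=root-5, C=5:4, D=5:3

Ratios: A ≈ 1.339; B ≈ 2.250; C ≈ 1.251; D ≈ 1.670.
Targets: 5:3 ≈ 1.667; 4:3 ≈ 1.333; root-5 ≈ 2.236; 5:4 ≈ 1.250.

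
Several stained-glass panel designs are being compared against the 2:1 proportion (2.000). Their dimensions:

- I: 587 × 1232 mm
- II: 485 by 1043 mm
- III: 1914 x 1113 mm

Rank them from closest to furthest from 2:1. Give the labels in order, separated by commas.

Ratios: I = 1232 / 587 ≈ 2.099; II = 1043 / 485 ≈ 2.151; III = 1914 / 1113 ≈ 1.720.
|Δ from 2.000|: I 0.099; II 0.151; III 0.280.

I, II, III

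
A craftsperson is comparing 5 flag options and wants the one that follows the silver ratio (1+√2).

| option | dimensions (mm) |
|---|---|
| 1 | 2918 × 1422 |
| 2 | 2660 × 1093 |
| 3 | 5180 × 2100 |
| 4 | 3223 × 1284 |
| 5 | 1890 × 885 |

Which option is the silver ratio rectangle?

Ratios (long/short): 1 ≈ 2.052; 2 ≈ 2.434; 3 ≈ 2.467; 4 ≈ 2.510; 5 ≈ 2.136.
silver ratio ≈ 2.414; option 2 is nearest (Δ 0.020).

2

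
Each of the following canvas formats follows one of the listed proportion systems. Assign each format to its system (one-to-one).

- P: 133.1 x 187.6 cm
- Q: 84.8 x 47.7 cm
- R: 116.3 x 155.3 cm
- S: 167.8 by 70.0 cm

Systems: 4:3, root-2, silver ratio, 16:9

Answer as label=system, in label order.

P=root-2, Q=16:9, R=4:3, S=silver ratio

Ratios: P ≈ 1.409; Q ≈ 1.778; R ≈ 1.335; S ≈ 2.397.
Targets: 4:3 ≈ 1.333; root-2 ≈ 1.414; silver ratio ≈ 2.414; 16:9 ≈ 1.778.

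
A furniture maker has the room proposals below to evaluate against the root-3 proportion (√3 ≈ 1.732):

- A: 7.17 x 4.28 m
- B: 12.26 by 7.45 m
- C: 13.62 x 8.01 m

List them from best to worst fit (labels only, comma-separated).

Ratios: A = 7.17 / 4.28 ≈ 1.675; B = 12.26 / 7.45 ≈ 1.646; C = 13.62 / 8.01 ≈ 1.700.
|Δ from 1.732|: A 0.057; B 0.086; C 0.032.

C, A, B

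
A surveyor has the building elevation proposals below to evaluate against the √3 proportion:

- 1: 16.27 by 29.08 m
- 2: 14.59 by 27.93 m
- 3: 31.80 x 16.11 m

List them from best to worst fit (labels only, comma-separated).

1, 2, 3

1: 29.08/16.27 ≈ 1.787 → |1.787 − 1.732| = 0.055
2: 27.93/14.59 ≈ 1.914 → |1.914 − 1.732| = 0.182
3: 31.80/16.11 ≈ 1.974 → |1.974 − 1.732| = 0.242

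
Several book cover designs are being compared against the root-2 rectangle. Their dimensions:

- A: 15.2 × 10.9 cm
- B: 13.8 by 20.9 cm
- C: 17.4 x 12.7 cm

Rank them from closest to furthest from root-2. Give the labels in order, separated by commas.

A, C, B

Ratios: A = 15.2 / 10.9 ≈ 1.394; B = 20.9 / 13.8 ≈ 1.514; C = 17.4 / 12.7 ≈ 1.370.
|Δ from 1.414|: A 0.020; B 0.100; C 0.044.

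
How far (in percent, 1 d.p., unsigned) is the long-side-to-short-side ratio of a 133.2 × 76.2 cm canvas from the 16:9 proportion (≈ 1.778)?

Ratio = 133.2 / 76.2 ≈ 1.7480.
Ideal 16:9 ≈ 1.7778. |1.7480 − 1.7778| / 1.7778 ≈ 1.68% → 1.7%.

1.7%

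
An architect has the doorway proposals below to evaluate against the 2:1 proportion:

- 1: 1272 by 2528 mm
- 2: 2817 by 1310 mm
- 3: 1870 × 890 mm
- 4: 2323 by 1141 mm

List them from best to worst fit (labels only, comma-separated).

1, 4, 3, 2

1: 2528/1272 ≈ 1.987 → |1.987 − 2.000| = 0.013
2: 2817/1310 ≈ 2.150 → |2.150 − 2.000| = 0.150
3: 1870/890 ≈ 2.101 → |2.101 − 2.000| = 0.101
4: 2323/1141 ≈ 2.036 → |2.036 − 2.000| = 0.036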